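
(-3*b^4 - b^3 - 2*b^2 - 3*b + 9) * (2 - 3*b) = 9*b^5 - 3*b^4 + 4*b^3 + 5*b^2 - 33*b + 18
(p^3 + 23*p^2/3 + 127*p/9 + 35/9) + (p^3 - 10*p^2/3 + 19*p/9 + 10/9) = 2*p^3 + 13*p^2/3 + 146*p/9 + 5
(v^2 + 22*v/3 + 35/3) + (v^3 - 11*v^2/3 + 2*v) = v^3 - 8*v^2/3 + 28*v/3 + 35/3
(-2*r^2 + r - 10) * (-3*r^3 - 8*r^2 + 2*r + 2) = 6*r^5 + 13*r^4 + 18*r^3 + 78*r^2 - 18*r - 20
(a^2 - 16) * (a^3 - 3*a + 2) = a^5 - 19*a^3 + 2*a^2 + 48*a - 32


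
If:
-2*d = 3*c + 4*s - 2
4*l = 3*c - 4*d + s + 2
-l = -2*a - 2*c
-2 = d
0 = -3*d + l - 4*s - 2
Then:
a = 92/57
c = -14/57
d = -2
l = 52/19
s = 32/19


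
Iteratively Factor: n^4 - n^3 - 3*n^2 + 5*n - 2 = (n - 1)*(n^3 - 3*n + 2) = (n - 1)^2*(n^2 + n - 2) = (n - 1)^3*(n + 2)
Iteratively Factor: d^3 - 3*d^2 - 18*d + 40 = (d - 5)*(d^2 + 2*d - 8) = (d - 5)*(d - 2)*(d + 4)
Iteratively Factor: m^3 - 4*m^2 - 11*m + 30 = (m - 5)*(m^2 + m - 6) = (m - 5)*(m - 2)*(m + 3)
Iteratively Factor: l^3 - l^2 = (l)*(l^2 - l) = l*(l - 1)*(l)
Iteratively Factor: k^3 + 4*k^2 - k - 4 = (k - 1)*(k^2 + 5*k + 4) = (k - 1)*(k + 1)*(k + 4)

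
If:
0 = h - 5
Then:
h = 5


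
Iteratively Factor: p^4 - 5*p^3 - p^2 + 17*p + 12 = (p + 1)*(p^3 - 6*p^2 + 5*p + 12) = (p + 1)^2*(p^2 - 7*p + 12) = (p - 4)*(p + 1)^2*(p - 3)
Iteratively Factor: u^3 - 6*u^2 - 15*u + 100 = (u - 5)*(u^2 - u - 20) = (u - 5)^2*(u + 4)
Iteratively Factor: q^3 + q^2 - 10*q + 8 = (q - 2)*(q^2 + 3*q - 4) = (q - 2)*(q + 4)*(q - 1)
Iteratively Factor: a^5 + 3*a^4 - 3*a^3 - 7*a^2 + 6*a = (a - 1)*(a^4 + 4*a^3 + a^2 - 6*a) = (a - 1)*(a + 2)*(a^3 + 2*a^2 - 3*a) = a*(a - 1)*(a + 2)*(a^2 + 2*a - 3) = a*(a - 1)^2*(a + 2)*(a + 3)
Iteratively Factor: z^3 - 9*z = (z + 3)*(z^2 - 3*z) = (z - 3)*(z + 3)*(z)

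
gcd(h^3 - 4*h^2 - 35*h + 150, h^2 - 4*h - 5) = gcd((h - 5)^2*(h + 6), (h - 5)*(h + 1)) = h - 5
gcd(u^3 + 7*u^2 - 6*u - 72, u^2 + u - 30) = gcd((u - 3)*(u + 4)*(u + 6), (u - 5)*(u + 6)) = u + 6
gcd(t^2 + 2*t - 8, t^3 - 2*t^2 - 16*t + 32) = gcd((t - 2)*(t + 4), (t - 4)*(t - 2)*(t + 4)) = t^2 + 2*t - 8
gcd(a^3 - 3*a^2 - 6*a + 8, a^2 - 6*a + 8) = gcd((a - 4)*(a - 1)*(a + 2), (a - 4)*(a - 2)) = a - 4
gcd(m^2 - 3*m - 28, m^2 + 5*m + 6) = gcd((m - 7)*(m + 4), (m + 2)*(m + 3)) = 1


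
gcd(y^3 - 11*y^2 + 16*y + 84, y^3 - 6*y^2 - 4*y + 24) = y^2 - 4*y - 12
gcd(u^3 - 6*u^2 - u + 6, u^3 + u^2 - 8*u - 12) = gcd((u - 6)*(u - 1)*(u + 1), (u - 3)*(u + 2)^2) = 1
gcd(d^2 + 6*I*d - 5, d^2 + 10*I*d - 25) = d + 5*I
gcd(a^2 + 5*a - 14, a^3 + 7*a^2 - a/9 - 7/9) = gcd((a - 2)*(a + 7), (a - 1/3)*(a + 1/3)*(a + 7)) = a + 7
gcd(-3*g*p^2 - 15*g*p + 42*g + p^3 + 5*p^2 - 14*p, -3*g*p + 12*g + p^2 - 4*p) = -3*g + p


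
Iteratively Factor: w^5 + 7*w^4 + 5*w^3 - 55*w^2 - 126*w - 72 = (w + 3)*(w^4 + 4*w^3 - 7*w^2 - 34*w - 24) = (w + 1)*(w + 3)*(w^3 + 3*w^2 - 10*w - 24) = (w - 3)*(w + 1)*(w + 3)*(w^2 + 6*w + 8) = (w - 3)*(w + 1)*(w + 3)*(w + 4)*(w + 2)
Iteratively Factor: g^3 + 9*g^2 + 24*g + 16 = (g + 1)*(g^2 + 8*g + 16) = (g + 1)*(g + 4)*(g + 4)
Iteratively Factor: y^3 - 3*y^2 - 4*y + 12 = (y + 2)*(y^2 - 5*y + 6) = (y - 2)*(y + 2)*(y - 3)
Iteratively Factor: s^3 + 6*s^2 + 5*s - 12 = (s + 3)*(s^2 + 3*s - 4) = (s - 1)*(s + 3)*(s + 4)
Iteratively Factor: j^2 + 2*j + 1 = (j + 1)*(j + 1)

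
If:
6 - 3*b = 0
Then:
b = 2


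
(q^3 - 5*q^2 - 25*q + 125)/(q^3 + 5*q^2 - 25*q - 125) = (q - 5)/(q + 5)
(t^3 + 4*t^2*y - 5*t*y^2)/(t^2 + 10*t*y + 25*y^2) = t*(t - y)/(t + 5*y)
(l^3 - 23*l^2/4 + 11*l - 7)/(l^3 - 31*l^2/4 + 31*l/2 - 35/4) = (l^2 - 4*l + 4)/(l^2 - 6*l + 5)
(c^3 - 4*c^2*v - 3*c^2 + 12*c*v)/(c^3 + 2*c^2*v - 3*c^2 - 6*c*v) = (c - 4*v)/(c + 2*v)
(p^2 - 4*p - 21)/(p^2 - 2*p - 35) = (p + 3)/(p + 5)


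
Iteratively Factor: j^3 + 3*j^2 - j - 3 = (j - 1)*(j^2 + 4*j + 3) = (j - 1)*(j + 3)*(j + 1)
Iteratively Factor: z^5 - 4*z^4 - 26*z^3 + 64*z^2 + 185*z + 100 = (z + 1)*(z^4 - 5*z^3 - 21*z^2 + 85*z + 100) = (z - 5)*(z + 1)*(z^3 - 21*z - 20) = (z - 5)^2*(z + 1)*(z^2 + 5*z + 4) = (z - 5)^2*(z + 1)^2*(z + 4)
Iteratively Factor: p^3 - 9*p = (p - 3)*(p^2 + 3*p) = (p - 3)*(p + 3)*(p)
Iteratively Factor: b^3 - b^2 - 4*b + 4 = (b + 2)*(b^2 - 3*b + 2) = (b - 1)*(b + 2)*(b - 2)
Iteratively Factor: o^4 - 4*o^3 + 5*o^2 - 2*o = (o - 1)*(o^3 - 3*o^2 + 2*o) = (o - 2)*(o - 1)*(o^2 - o) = o*(o - 2)*(o - 1)*(o - 1)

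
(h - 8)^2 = h^2 - 16*h + 64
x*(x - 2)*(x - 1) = x^3 - 3*x^2 + 2*x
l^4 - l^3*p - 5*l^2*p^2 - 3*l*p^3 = l*(l - 3*p)*(l + p)^2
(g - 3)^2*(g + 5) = g^3 - g^2 - 21*g + 45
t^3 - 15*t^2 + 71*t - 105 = (t - 7)*(t - 5)*(t - 3)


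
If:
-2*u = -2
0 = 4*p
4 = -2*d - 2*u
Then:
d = -3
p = 0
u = 1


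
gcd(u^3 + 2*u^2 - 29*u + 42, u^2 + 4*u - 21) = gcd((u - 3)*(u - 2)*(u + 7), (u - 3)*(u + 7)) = u^2 + 4*u - 21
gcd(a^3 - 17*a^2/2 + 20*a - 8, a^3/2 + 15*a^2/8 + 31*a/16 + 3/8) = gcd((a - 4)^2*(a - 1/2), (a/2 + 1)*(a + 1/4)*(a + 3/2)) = 1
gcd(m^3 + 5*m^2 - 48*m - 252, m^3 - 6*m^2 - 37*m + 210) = m^2 - m - 42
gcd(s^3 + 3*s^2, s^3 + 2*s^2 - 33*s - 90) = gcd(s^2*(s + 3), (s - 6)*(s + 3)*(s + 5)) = s + 3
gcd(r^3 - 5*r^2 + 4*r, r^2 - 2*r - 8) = r - 4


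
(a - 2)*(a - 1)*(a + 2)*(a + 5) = a^4 + 4*a^3 - 9*a^2 - 16*a + 20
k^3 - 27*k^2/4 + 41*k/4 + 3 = (k - 4)*(k - 3)*(k + 1/4)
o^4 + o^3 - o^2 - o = o*(o - 1)*(o + 1)^2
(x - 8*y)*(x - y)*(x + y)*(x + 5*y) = x^4 - 3*x^3*y - 41*x^2*y^2 + 3*x*y^3 + 40*y^4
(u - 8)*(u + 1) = u^2 - 7*u - 8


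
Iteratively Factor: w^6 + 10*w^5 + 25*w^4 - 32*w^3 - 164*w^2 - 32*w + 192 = (w + 4)*(w^5 + 6*w^4 + w^3 - 36*w^2 - 20*w + 48) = (w - 2)*(w + 4)*(w^4 + 8*w^3 + 17*w^2 - 2*w - 24) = (w - 2)*(w + 3)*(w + 4)*(w^3 + 5*w^2 + 2*w - 8) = (w - 2)*(w - 1)*(w + 3)*(w + 4)*(w^2 + 6*w + 8) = (w - 2)*(w - 1)*(w + 3)*(w + 4)^2*(w + 2)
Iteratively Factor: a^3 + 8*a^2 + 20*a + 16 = (a + 2)*(a^2 + 6*a + 8) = (a + 2)*(a + 4)*(a + 2)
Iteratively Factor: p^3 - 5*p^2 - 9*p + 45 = (p + 3)*(p^2 - 8*p + 15) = (p - 3)*(p + 3)*(p - 5)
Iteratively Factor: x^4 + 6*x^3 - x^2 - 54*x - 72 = (x + 2)*(x^3 + 4*x^2 - 9*x - 36) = (x + 2)*(x + 3)*(x^2 + x - 12) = (x - 3)*(x + 2)*(x + 3)*(x + 4)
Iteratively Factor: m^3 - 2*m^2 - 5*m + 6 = (m - 3)*(m^2 + m - 2) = (m - 3)*(m - 1)*(m + 2)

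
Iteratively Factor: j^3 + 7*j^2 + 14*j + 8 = (j + 4)*(j^2 + 3*j + 2) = (j + 2)*(j + 4)*(j + 1)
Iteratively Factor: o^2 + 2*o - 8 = (o + 4)*(o - 2)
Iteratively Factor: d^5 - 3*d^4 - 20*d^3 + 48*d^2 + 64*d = (d + 1)*(d^4 - 4*d^3 - 16*d^2 + 64*d) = (d - 4)*(d + 1)*(d^3 - 16*d) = (d - 4)*(d + 1)*(d + 4)*(d^2 - 4*d) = (d - 4)^2*(d + 1)*(d + 4)*(d)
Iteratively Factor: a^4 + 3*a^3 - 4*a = (a - 1)*(a^3 + 4*a^2 + 4*a) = a*(a - 1)*(a^2 + 4*a + 4) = a*(a - 1)*(a + 2)*(a + 2)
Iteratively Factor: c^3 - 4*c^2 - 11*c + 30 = (c + 3)*(c^2 - 7*c + 10) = (c - 5)*(c + 3)*(c - 2)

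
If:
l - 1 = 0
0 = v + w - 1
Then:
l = 1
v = 1 - w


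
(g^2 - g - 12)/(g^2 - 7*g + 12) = (g + 3)/(g - 3)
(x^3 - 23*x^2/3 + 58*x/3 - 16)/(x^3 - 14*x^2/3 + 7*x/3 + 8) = (x - 2)/(x + 1)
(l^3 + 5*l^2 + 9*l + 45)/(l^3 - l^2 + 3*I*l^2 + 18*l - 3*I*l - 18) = (l^2 + l*(5 + 3*I) + 15*I)/(l^2 + l*(-1 + 6*I) - 6*I)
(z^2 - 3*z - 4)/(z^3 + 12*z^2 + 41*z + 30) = (z - 4)/(z^2 + 11*z + 30)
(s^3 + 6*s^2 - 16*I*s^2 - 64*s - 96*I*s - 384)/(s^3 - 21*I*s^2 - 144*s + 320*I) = (s + 6)/(s - 5*I)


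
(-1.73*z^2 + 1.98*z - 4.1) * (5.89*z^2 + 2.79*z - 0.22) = -10.1897*z^4 + 6.8355*z^3 - 18.2442*z^2 - 11.8746*z + 0.902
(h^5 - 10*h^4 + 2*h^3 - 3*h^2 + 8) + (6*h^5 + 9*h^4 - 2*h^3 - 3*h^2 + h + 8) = 7*h^5 - h^4 - 6*h^2 + h + 16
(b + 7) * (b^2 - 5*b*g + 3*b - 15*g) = b^3 - 5*b^2*g + 10*b^2 - 50*b*g + 21*b - 105*g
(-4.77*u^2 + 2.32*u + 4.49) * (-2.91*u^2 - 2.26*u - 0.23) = 13.8807*u^4 + 4.029*u^3 - 17.212*u^2 - 10.681*u - 1.0327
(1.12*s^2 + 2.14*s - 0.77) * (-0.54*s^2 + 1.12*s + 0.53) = -0.6048*s^4 + 0.0988*s^3 + 3.4062*s^2 + 0.2718*s - 0.4081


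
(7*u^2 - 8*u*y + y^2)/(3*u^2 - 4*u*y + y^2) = (-7*u + y)/(-3*u + y)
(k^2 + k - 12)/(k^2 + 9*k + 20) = (k - 3)/(k + 5)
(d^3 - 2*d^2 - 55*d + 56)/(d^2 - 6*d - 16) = (d^2 + 6*d - 7)/(d + 2)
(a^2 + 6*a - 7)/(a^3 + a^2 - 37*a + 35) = 1/(a - 5)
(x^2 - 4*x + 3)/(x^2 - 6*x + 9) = (x - 1)/(x - 3)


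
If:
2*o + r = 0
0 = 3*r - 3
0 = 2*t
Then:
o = -1/2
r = 1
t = 0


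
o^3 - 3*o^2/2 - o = o*(o - 2)*(o + 1/2)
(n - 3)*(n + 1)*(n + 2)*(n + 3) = n^4 + 3*n^3 - 7*n^2 - 27*n - 18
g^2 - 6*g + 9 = (g - 3)^2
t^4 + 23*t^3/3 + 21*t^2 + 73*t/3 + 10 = (t + 1)*(t + 5/3)*(t + 2)*(t + 3)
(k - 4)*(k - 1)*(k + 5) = k^3 - 21*k + 20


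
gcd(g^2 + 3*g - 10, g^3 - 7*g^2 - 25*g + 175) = g + 5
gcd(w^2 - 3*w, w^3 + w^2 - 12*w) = w^2 - 3*w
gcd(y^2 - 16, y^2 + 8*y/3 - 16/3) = y + 4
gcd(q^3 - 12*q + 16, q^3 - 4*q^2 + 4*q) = q^2 - 4*q + 4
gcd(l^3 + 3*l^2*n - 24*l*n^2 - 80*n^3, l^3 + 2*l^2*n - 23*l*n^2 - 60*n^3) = l^2 - l*n - 20*n^2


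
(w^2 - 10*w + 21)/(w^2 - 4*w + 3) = (w - 7)/(w - 1)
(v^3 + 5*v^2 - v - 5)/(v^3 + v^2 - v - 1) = (v + 5)/(v + 1)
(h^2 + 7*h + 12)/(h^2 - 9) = (h + 4)/(h - 3)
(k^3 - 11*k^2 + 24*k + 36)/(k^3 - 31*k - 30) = (k - 6)/(k + 5)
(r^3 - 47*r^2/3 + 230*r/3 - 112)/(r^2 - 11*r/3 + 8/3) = (r^2 - 13*r + 42)/(r - 1)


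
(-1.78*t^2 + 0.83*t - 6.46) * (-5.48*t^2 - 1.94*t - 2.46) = 9.7544*t^4 - 1.0952*t^3 + 38.1694*t^2 + 10.4906*t + 15.8916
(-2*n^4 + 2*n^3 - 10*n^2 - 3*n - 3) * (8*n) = -16*n^5 + 16*n^4 - 80*n^3 - 24*n^2 - 24*n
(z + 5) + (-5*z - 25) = -4*z - 20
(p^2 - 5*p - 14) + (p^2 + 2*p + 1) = 2*p^2 - 3*p - 13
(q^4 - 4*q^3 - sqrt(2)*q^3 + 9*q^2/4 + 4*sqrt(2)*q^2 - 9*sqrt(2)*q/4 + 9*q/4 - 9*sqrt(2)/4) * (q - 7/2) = q^5 - 15*q^4/2 - sqrt(2)*q^4 + 15*sqrt(2)*q^3/2 + 65*q^3/4 - 65*sqrt(2)*q^2/4 - 45*q^2/8 - 63*q/8 + 45*sqrt(2)*q/8 + 63*sqrt(2)/8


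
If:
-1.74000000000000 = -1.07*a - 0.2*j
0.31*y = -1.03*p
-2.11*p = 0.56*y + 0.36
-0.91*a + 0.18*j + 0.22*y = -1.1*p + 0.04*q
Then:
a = 0.551638349556474 - 0.0213561131873999*q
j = 0.114255205552589*q + 5.74873482987286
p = -1.44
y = 4.80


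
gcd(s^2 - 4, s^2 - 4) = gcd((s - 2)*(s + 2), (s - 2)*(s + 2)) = s^2 - 4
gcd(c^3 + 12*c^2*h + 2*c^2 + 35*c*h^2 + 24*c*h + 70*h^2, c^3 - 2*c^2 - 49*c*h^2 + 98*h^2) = c + 7*h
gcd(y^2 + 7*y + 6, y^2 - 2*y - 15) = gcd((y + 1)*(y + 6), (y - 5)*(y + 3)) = 1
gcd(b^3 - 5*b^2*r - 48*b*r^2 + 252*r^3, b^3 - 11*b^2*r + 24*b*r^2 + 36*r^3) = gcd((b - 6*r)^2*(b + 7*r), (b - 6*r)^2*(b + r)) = b^2 - 12*b*r + 36*r^2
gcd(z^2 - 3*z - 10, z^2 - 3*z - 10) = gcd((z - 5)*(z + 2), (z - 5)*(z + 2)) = z^2 - 3*z - 10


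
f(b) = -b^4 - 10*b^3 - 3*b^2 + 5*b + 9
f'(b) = -4*b^3 - 30*b^2 - 6*b + 5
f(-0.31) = 7.45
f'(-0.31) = 4.10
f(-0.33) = 7.37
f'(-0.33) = 3.86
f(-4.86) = 503.87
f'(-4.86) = -215.26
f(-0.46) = 6.99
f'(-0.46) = 1.80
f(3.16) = -420.41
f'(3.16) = -439.75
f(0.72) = 7.04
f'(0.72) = -16.36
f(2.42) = -172.49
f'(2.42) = -241.90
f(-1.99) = 50.29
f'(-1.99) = -70.34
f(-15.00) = -17616.00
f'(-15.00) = 6845.00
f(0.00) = 9.00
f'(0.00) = 5.00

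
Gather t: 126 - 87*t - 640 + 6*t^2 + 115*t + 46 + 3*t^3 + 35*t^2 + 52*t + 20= 3*t^3 + 41*t^2 + 80*t - 448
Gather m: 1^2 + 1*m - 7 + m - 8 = 2*m - 14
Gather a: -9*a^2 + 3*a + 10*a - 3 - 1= -9*a^2 + 13*a - 4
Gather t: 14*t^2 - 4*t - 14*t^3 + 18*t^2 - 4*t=-14*t^3 + 32*t^2 - 8*t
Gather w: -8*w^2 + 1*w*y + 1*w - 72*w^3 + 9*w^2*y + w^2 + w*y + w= -72*w^3 + w^2*(9*y - 7) + w*(2*y + 2)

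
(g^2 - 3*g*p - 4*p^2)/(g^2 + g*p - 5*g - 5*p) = (g - 4*p)/(g - 5)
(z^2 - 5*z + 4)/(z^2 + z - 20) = (z - 1)/(z + 5)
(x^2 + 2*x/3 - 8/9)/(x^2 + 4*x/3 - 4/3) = (x + 4/3)/(x + 2)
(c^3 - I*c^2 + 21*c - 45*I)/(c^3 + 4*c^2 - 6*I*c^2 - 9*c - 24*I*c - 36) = (c + 5*I)/(c + 4)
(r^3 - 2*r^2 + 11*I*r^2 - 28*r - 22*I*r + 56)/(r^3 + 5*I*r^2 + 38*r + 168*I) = (r - 2)/(r - 6*I)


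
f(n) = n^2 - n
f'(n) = 2*n - 1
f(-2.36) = 7.93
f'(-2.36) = -5.72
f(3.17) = 6.88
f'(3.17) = 5.34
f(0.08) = -0.07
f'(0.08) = -0.84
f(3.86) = 11.04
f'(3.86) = 6.72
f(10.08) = 91.53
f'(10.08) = 19.16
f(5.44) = 24.15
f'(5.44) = 9.88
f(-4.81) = 27.95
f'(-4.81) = -10.62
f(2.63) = 4.29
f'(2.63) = 4.26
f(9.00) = 72.00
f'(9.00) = 17.00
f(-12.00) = 156.00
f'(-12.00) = -25.00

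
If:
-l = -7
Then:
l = 7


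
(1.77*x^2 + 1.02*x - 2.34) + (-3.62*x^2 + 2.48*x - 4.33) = -1.85*x^2 + 3.5*x - 6.67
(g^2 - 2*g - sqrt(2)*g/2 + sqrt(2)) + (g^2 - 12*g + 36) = 2*g^2 - 14*g - sqrt(2)*g/2 + sqrt(2) + 36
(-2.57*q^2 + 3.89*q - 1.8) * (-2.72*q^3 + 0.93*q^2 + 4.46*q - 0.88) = 6.9904*q^5 - 12.9709*q^4 - 2.9485*q^3 + 17.937*q^2 - 11.4512*q + 1.584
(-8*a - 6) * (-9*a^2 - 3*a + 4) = 72*a^3 + 78*a^2 - 14*a - 24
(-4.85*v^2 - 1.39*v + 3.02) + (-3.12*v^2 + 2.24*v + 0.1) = -7.97*v^2 + 0.85*v + 3.12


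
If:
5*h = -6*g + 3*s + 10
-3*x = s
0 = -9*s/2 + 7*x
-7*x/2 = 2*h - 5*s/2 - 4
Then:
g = 0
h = 2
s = 0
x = 0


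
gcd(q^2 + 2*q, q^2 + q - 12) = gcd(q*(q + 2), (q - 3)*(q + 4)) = 1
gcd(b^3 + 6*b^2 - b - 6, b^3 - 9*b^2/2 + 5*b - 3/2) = b - 1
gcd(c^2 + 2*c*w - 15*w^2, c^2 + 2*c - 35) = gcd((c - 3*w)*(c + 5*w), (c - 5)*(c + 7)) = 1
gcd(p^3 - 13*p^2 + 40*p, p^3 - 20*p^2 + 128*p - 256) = p - 8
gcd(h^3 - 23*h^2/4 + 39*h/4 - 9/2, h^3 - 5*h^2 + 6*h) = h^2 - 5*h + 6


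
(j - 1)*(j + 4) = j^2 + 3*j - 4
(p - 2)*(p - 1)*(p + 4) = p^3 + p^2 - 10*p + 8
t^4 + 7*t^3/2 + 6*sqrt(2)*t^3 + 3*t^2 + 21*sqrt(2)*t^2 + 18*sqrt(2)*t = t*(t + 3/2)*(t + 2)*(t + 6*sqrt(2))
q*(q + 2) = q^2 + 2*q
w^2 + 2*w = w*(w + 2)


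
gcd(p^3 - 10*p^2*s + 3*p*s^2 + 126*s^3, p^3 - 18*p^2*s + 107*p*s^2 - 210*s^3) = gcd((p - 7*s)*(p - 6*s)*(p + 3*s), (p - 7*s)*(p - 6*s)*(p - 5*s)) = p^2 - 13*p*s + 42*s^2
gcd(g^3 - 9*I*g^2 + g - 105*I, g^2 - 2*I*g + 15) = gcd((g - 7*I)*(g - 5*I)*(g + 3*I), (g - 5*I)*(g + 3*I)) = g^2 - 2*I*g + 15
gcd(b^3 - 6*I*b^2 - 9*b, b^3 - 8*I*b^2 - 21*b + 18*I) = b^2 - 6*I*b - 9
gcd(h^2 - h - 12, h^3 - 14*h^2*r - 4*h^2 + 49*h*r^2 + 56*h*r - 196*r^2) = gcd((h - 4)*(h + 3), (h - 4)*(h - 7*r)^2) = h - 4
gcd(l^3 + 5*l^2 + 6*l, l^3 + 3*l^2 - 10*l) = l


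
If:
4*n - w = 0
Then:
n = w/4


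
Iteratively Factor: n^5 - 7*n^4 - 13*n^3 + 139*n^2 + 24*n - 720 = (n - 4)*(n^4 - 3*n^3 - 25*n^2 + 39*n + 180) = (n - 4)^2*(n^3 + n^2 - 21*n - 45) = (n - 5)*(n - 4)^2*(n^2 + 6*n + 9) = (n - 5)*(n - 4)^2*(n + 3)*(n + 3)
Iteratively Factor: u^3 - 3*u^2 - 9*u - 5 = (u + 1)*(u^2 - 4*u - 5) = (u + 1)^2*(u - 5)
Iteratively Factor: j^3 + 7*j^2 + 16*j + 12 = (j + 3)*(j^2 + 4*j + 4) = (j + 2)*(j + 3)*(j + 2)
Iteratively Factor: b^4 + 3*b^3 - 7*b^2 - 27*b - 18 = (b + 3)*(b^3 - 7*b - 6) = (b + 1)*(b + 3)*(b^2 - b - 6) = (b - 3)*(b + 1)*(b + 3)*(b + 2)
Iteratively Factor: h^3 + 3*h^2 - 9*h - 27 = (h - 3)*(h^2 + 6*h + 9) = (h - 3)*(h + 3)*(h + 3)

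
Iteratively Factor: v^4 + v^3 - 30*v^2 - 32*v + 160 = (v - 5)*(v^3 + 6*v^2 - 32) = (v - 5)*(v + 4)*(v^2 + 2*v - 8) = (v - 5)*(v - 2)*(v + 4)*(v + 4)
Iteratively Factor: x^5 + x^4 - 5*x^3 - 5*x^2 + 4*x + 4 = (x - 1)*(x^4 + 2*x^3 - 3*x^2 - 8*x - 4) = (x - 2)*(x - 1)*(x^3 + 4*x^2 + 5*x + 2) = (x - 2)*(x - 1)*(x + 2)*(x^2 + 2*x + 1) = (x - 2)*(x - 1)*(x + 1)*(x + 2)*(x + 1)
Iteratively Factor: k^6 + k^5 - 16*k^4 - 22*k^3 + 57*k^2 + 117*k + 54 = (k + 3)*(k^5 - 2*k^4 - 10*k^3 + 8*k^2 + 33*k + 18) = (k - 3)*(k + 3)*(k^4 + k^3 - 7*k^2 - 13*k - 6) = (k - 3)*(k + 1)*(k + 3)*(k^3 - 7*k - 6) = (k - 3)*(k + 1)*(k + 2)*(k + 3)*(k^2 - 2*k - 3) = (k - 3)*(k + 1)^2*(k + 2)*(k + 3)*(k - 3)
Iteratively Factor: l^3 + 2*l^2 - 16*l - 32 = (l + 2)*(l^2 - 16) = (l + 2)*(l + 4)*(l - 4)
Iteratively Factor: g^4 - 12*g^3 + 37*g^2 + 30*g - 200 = (g - 5)*(g^3 - 7*g^2 + 2*g + 40) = (g - 5)^2*(g^2 - 2*g - 8) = (g - 5)^2*(g + 2)*(g - 4)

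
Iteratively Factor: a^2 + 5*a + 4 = (a + 1)*(a + 4)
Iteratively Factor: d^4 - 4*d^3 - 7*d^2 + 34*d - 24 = (d - 4)*(d^3 - 7*d + 6) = (d - 4)*(d - 2)*(d^2 + 2*d - 3) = (d - 4)*(d - 2)*(d - 1)*(d + 3)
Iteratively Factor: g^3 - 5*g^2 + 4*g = (g - 1)*(g^2 - 4*g) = g*(g - 1)*(g - 4)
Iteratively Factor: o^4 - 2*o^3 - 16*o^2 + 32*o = (o)*(o^3 - 2*o^2 - 16*o + 32) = o*(o - 4)*(o^2 + 2*o - 8) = o*(o - 4)*(o - 2)*(o + 4)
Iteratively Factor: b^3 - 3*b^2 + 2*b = (b - 1)*(b^2 - 2*b) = b*(b - 1)*(b - 2)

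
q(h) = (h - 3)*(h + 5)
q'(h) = 2*h + 2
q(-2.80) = -12.76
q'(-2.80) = -3.60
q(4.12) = 10.21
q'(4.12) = 10.24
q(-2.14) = -14.70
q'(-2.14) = -2.28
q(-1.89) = -15.21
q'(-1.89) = -1.78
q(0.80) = -12.76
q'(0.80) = 3.60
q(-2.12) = -14.75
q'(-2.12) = -2.24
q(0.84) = -12.61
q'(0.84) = 3.68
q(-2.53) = -13.66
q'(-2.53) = -3.06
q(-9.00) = 48.00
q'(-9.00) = -16.00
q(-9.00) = 48.00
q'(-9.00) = -16.00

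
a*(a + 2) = a^2 + 2*a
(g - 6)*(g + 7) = g^2 + g - 42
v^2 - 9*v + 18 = (v - 6)*(v - 3)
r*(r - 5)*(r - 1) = r^3 - 6*r^2 + 5*r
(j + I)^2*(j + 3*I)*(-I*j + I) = -I*j^4 + 5*j^3 + I*j^3 - 5*j^2 + 7*I*j^2 - 3*j - 7*I*j + 3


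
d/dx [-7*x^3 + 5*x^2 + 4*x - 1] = -21*x^2 + 10*x + 4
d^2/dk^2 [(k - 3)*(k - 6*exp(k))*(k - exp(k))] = -7*k^2*exp(k) + 24*k*exp(2*k) - 7*k*exp(k) + 6*k - 48*exp(2*k) + 28*exp(k) - 6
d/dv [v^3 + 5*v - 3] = 3*v^2 + 5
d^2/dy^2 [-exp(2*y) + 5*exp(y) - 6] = (5 - 4*exp(y))*exp(y)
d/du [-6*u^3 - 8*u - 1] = -18*u^2 - 8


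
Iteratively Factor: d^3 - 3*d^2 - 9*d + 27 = (d + 3)*(d^2 - 6*d + 9) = (d - 3)*(d + 3)*(d - 3)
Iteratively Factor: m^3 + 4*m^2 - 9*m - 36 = (m - 3)*(m^2 + 7*m + 12) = (m - 3)*(m + 4)*(m + 3)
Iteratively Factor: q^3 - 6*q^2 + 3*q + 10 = (q - 5)*(q^2 - q - 2) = (q - 5)*(q + 1)*(q - 2)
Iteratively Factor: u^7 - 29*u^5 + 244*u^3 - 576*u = (u - 4)*(u^6 + 4*u^5 - 13*u^4 - 52*u^3 + 36*u^2 + 144*u) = (u - 4)*(u + 3)*(u^5 + u^4 - 16*u^3 - 4*u^2 + 48*u) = (u - 4)*(u + 3)*(u + 4)*(u^4 - 3*u^3 - 4*u^2 + 12*u) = u*(u - 4)*(u + 3)*(u + 4)*(u^3 - 3*u^2 - 4*u + 12) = u*(u - 4)*(u + 2)*(u + 3)*(u + 4)*(u^2 - 5*u + 6) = u*(u - 4)*(u - 2)*(u + 2)*(u + 3)*(u + 4)*(u - 3)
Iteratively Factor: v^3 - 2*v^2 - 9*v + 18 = (v - 3)*(v^2 + v - 6) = (v - 3)*(v - 2)*(v + 3)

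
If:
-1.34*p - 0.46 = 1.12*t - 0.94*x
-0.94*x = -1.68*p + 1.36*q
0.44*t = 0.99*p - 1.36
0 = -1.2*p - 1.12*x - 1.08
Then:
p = 0.43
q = 1.52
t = -2.12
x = -1.43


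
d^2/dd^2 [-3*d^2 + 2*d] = -6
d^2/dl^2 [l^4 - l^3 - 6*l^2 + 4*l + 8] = 12*l^2 - 6*l - 12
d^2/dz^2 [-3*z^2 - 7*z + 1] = -6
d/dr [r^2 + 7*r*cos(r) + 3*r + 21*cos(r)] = -7*r*sin(r) + 2*r - 21*sin(r) + 7*cos(r) + 3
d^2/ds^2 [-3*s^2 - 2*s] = -6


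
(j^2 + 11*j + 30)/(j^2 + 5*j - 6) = (j + 5)/(j - 1)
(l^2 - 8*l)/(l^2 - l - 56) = l/(l + 7)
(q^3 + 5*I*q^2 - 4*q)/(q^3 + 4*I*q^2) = (q + I)/q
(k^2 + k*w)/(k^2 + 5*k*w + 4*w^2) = k/(k + 4*w)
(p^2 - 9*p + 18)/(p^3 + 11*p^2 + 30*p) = (p^2 - 9*p + 18)/(p*(p^2 + 11*p + 30))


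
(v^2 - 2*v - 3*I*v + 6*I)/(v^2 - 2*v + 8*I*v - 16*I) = (v - 3*I)/(v + 8*I)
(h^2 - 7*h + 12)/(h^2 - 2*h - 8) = (h - 3)/(h + 2)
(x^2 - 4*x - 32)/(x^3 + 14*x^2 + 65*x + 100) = (x - 8)/(x^2 + 10*x + 25)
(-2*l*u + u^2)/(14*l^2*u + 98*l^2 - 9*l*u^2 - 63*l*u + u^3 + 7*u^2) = u/(-7*l*u - 49*l + u^2 + 7*u)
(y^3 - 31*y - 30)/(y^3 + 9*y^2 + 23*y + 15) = (y - 6)/(y + 3)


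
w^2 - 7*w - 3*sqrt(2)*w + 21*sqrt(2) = (w - 7)*(w - 3*sqrt(2))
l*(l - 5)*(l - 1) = l^3 - 6*l^2 + 5*l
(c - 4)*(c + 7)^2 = c^3 + 10*c^2 - 7*c - 196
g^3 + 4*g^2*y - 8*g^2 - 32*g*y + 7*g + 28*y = (g - 7)*(g - 1)*(g + 4*y)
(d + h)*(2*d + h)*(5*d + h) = 10*d^3 + 17*d^2*h + 8*d*h^2 + h^3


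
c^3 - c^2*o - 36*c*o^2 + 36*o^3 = (c - 6*o)*(c - o)*(c + 6*o)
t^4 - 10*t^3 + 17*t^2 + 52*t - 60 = (t - 6)*(t - 5)*(t - 1)*(t + 2)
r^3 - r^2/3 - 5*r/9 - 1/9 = (r - 1)*(r + 1/3)^2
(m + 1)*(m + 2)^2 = m^3 + 5*m^2 + 8*m + 4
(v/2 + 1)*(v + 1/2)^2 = v^3/2 + 3*v^2/2 + 9*v/8 + 1/4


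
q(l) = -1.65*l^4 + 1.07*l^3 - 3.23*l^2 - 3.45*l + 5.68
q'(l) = -6.6*l^3 + 3.21*l^2 - 6.46*l - 3.45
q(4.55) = -683.28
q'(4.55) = -588.08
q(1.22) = -5.05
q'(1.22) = -18.54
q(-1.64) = -14.01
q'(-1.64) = 44.89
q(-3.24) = -235.27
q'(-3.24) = 275.66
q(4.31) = -552.89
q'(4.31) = -500.08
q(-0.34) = 6.42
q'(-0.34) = -0.62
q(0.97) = -1.19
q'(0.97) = -12.72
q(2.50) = -70.87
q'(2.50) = -102.66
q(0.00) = 5.68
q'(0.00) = -3.45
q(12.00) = -32866.28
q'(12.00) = -11023.53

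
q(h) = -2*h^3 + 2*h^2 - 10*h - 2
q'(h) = -6*h^2 + 4*h - 10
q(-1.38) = 20.86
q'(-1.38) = -26.95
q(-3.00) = 100.00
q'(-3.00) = -76.00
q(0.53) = -7.04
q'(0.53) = -9.57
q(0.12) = -3.17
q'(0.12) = -9.61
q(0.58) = -7.52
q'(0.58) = -9.70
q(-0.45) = 3.09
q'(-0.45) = -13.02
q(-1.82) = 34.88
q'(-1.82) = -37.15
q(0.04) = -2.40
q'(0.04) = -9.85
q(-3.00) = 100.00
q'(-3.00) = -76.00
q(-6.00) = 562.00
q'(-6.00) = -250.00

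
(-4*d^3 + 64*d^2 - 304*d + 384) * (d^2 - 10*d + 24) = -4*d^5 + 104*d^4 - 1040*d^3 + 4960*d^2 - 11136*d + 9216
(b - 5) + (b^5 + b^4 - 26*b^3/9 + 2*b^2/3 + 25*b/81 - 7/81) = b^5 + b^4 - 26*b^3/9 + 2*b^2/3 + 106*b/81 - 412/81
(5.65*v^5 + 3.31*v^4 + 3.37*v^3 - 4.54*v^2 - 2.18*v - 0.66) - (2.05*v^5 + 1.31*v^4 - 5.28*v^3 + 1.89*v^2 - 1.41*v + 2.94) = 3.6*v^5 + 2.0*v^4 + 8.65*v^3 - 6.43*v^2 - 0.77*v - 3.6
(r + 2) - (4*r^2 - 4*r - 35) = -4*r^2 + 5*r + 37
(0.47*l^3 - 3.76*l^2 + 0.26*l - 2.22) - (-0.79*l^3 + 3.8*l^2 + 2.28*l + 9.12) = 1.26*l^3 - 7.56*l^2 - 2.02*l - 11.34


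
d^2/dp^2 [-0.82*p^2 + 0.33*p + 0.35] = -1.64000000000000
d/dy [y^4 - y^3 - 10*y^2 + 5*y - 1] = 4*y^3 - 3*y^2 - 20*y + 5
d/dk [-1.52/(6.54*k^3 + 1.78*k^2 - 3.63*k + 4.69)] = (29.8224*k^2 + 5.4112*k - 5.5176)/(6.54*k^3 + 1.78*k^2 - 3.63*k + 4.69)^2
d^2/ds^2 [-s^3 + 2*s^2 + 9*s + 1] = 4 - 6*s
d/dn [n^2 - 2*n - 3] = 2*n - 2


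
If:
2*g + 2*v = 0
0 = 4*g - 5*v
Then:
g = 0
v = 0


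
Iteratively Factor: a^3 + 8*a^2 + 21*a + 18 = (a + 3)*(a^2 + 5*a + 6) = (a + 2)*(a + 3)*(a + 3)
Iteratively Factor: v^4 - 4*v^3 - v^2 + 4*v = (v - 1)*(v^3 - 3*v^2 - 4*v) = v*(v - 1)*(v^2 - 3*v - 4) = v*(v - 1)*(v + 1)*(v - 4)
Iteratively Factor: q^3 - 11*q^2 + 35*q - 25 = (q - 1)*(q^2 - 10*q + 25) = (q - 5)*(q - 1)*(q - 5)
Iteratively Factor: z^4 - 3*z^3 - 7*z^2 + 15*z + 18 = (z - 3)*(z^3 - 7*z - 6) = (z - 3)^2*(z^2 + 3*z + 2) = (z - 3)^2*(z + 1)*(z + 2)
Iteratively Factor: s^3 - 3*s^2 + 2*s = (s - 1)*(s^2 - 2*s) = s*(s - 1)*(s - 2)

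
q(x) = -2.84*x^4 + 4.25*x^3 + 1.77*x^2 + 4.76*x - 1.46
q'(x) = -11.36*x^3 + 12.75*x^2 + 3.54*x + 4.76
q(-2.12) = -101.46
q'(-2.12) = 162.80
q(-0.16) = -2.20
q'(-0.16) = 4.57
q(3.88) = -351.74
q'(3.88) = -453.11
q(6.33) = -3382.12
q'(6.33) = -2343.26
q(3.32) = -155.66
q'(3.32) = -258.66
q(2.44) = -18.23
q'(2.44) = -75.72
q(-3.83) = -843.60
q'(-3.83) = 816.46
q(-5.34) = -2932.88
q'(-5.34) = 2079.26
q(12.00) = -51235.70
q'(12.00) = -17746.84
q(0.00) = -1.46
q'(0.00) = 4.76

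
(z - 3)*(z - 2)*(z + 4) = z^3 - z^2 - 14*z + 24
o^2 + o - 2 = (o - 1)*(o + 2)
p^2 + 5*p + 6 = (p + 2)*(p + 3)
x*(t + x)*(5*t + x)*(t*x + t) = 5*t^3*x^2 + 5*t^3*x + 6*t^2*x^3 + 6*t^2*x^2 + t*x^4 + t*x^3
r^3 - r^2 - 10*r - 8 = (r - 4)*(r + 1)*(r + 2)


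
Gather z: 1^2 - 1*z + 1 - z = 2 - 2*z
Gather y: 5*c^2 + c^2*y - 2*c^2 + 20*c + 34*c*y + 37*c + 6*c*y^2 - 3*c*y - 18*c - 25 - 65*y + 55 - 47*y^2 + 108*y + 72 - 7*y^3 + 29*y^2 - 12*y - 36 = 3*c^2 + 39*c - 7*y^3 + y^2*(6*c - 18) + y*(c^2 + 31*c + 31) + 66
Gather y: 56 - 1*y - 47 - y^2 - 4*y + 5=-y^2 - 5*y + 14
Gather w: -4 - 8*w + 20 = 16 - 8*w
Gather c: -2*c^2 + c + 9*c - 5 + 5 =-2*c^2 + 10*c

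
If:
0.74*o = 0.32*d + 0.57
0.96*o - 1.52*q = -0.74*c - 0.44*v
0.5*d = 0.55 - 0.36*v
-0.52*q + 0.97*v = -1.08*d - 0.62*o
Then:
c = 6.12776310614148 - 0.193198853739394*v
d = 1.1 - 0.72*v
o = 1.24594594594595 - 0.311351351351351*v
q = 3.77016632016632 - 0.00122661122661123*v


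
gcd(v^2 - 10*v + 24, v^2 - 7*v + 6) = v - 6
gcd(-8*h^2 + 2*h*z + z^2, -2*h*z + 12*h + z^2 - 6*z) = -2*h + z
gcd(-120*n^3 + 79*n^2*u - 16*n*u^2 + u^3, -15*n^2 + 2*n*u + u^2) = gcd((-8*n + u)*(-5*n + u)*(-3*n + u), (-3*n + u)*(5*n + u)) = -3*n + u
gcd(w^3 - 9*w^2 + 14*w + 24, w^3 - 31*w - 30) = w^2 - 5*w - 6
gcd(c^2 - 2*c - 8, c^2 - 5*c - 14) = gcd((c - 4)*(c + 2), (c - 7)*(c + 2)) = c + 2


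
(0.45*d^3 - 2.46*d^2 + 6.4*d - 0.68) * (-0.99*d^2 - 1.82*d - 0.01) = -0.4455*d^5 + 1.6164*d^4 - 1.8633*d^3 - 10.9502*d^2 + 1.1736*d + 0.0068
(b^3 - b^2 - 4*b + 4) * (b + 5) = b^4 + 4*b^3 - 9*b^2 - 16*b + 20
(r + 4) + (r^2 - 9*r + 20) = r^2 - 8*r + 24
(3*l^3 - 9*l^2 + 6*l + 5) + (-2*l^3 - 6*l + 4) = l^3 - 9*l^2 + 9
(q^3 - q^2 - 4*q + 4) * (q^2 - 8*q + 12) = q^5 - 9*q^4 + 16*q^3 + 24*q^2 - 80*q + 48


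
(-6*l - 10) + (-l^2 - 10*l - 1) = -l^2 - 16*l - 11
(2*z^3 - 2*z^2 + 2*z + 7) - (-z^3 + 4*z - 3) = 3*z^3 - 2*z^2 - 2*z + 10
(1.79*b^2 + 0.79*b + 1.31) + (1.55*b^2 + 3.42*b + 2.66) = 3.34*b^2 + 4.21*b + 3.97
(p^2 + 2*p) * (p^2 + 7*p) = p^4 + 9*p^3 + 14*p^2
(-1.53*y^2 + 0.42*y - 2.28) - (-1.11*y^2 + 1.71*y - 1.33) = -0.42*y^2 - 1.29*y - 0.95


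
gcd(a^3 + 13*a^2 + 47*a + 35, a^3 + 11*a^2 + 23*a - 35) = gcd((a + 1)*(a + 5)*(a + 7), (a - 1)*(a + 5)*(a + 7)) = a^2 + 12*a + 35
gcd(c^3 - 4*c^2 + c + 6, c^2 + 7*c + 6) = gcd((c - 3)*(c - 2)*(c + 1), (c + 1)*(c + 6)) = c + 1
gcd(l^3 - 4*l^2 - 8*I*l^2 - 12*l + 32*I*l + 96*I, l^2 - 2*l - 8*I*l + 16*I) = l - 8*I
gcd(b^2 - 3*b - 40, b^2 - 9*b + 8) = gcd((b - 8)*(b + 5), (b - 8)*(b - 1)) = b - 8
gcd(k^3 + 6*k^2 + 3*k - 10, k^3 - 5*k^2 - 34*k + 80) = k + 5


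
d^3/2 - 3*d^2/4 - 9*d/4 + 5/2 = (d/2 + 1)*(d - 5/2)*(d - 1)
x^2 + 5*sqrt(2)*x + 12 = (x + 2*sqrt(2))*(x + 3*sqrt(2))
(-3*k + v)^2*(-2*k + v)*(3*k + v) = -54*k^4 + 45*k^3*v - 3*k^2*v^2 - 5*k*v^3 + v^4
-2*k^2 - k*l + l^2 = (-2*k + l)*(k + l)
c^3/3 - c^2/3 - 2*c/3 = c*(c/3 + 1/3)*(c - 2)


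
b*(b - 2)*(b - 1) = b^3 - 3*b^2 + 2*b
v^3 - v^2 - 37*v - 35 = (v - 7)*(v + 1)*(v + 5)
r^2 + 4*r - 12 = (r - 2)*(r + 6)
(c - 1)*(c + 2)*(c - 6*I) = c^3 + c^2 - 6*I*c^2 - 2*c - 6*I*c + 12*I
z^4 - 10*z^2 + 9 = (z - 3)*(z - 1)*(z + 1)*(z + 3)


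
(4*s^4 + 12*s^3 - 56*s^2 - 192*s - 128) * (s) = 4*s^5 + 12*s^4 - 56*s^3 - 192*s^2 - 128*s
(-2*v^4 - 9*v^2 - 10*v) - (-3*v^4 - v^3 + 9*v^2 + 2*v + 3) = v^4 + v^3 - 18*v^2 - 12*v - 3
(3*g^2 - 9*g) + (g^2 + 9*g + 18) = 4*g^2 + 18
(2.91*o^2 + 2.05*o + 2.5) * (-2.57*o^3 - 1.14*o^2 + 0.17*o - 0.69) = -7.4787*o^5 - 8.5859*o^4 - 8.2673*o^3 - 4.5094*o^2 - 0.9895*o - 1.725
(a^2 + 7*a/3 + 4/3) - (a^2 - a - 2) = 10*a/3 + 10/3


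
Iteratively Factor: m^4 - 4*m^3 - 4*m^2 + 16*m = (m - 2)*(m^3 - 2*m^2 - 8*m) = (m - 4)*(m - 2)*(m^2 + 2*m) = m*(m - 4)*(m - 2)*(m + 2)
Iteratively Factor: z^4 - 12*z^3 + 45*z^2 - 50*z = (z)*(z^3 - 12*z^2 + 45*z - 50) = z*(z - 2)*(z^2 - 10*z + 25) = z*(z - 5)*(z - 2)*(z - 5)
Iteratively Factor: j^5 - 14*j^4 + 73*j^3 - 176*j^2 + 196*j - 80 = (j - 1)*(j^4 - 13*j^3 + 60*j^2 - 116*j + 80) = (j - 2)*(j - 1)*(j^3 - 11*j^2 + 38*j - 40) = (j - 5)*(j - 2)*(j - 1)*(j^2 - 6*j + 8) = (j - 5)*(j - 4)*(j - 2)*(j - 1)*(j - 2)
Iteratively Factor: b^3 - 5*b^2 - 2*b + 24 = (b + 2)*(b^2 - 7*b + 12) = (b - 3)*(b + 2)*(b - 4)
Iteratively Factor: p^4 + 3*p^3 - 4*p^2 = (p)*(p^3 + 3*p^2 - 4*p) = p*(p - 1)*(p^2 + 4*p) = p*(p - 1)*(p + 4)*(p)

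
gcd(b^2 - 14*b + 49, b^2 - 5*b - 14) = b - 7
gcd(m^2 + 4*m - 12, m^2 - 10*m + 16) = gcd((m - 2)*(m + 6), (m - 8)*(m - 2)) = m - 2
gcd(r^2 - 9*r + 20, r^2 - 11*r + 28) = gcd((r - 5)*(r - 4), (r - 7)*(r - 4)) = r - 4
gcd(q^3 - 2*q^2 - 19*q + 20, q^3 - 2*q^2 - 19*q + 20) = q^3 - 2*q^2 - 19*q + 20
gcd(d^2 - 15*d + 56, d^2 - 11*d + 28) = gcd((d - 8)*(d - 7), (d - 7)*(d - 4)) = d - 7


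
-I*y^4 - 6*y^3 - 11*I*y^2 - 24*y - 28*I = (y - 7*I)*(y - 2*I)*(y + 2*I)*(-I*y + 1)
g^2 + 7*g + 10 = (g + 2)*(g + 5)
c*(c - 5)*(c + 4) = c^3 - c^2 - 20*c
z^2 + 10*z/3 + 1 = (z + 1/3)*(z + 3)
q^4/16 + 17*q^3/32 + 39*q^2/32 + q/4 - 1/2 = (q/4 + 1)^2*(q - 1/2)*(q + 1)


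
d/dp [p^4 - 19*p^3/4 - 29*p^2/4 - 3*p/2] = 4*p^3 - 57*p^2/4 - 29*p/2 - 3/2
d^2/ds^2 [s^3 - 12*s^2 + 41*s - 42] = 6*s - 24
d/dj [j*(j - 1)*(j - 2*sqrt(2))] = 3*j^2 - 4*sqrt(2)*j - 2*j + 2*sqrt(2)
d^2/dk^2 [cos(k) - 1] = -cos(k)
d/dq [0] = 0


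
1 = 1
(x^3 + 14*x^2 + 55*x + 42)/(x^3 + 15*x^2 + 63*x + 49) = (x + 6)/(x + 7)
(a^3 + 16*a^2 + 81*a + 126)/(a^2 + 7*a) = a + 9 + 18/a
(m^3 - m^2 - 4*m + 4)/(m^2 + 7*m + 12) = (m^3 - m^2 - 4*m + 4)/(m^2 + 7*m + 12)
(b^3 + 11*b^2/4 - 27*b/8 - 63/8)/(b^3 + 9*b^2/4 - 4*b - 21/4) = (b + 3/2)/(b + 1)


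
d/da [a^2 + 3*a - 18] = 2*a + 3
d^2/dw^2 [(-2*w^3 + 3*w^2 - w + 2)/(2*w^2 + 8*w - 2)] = (-47*w^3 + 39*w^2 + 15*w + 33)/(w^6 + 12*w^5 + 45*w^4 + 40*w^3 - 45*w^2 + 12*w - 1)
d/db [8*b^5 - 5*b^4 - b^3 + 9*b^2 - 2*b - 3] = 40*b^4 - 20*b^3 - 3*b^2 + 18*b - 2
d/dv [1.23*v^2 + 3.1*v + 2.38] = 2.46*v + 3.1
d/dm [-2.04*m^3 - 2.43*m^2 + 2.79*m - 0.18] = -6.12*m^2 - 4.86*m + 2.79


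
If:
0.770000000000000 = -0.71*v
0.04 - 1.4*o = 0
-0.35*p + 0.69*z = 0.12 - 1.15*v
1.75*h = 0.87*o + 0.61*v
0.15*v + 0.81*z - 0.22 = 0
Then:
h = -0.36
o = 0.03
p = -2.97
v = -1.08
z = 0.47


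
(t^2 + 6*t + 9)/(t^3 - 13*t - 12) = (t + 3)/(t^2 - 3*t - 4)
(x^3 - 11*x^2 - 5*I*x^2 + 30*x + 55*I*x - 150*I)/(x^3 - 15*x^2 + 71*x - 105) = (x^2 - x*(6 + 5*I) + 30*I)/(x^2 - 10*x + 21)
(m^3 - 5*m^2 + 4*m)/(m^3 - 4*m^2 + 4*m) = (m^2 - 5*m + 4)/(m^2 - 4*m + 4)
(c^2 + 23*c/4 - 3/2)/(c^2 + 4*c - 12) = (c - 1/4)/(c - 2)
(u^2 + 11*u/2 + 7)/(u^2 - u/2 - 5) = (2*u + 7)/(2*u - 5)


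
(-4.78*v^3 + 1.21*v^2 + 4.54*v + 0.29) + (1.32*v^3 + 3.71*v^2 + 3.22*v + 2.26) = -3.46*v^3 + 4.92*v^2 + 7.76*v + 2.55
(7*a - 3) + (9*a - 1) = 16*a - 4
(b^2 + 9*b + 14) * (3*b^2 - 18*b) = 3*b^4 + 9*b^3 - 120*b^2 - 252*b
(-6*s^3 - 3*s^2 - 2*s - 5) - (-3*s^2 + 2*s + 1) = -6*s^3 - 4*s - 6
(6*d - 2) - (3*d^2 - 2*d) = -3*d^2 + 8*d - 2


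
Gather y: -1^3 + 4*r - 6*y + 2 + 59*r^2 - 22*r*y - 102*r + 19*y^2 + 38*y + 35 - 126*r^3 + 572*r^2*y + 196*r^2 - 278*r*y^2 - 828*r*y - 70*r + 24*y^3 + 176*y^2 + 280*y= -126*r^3 + 255*r^2 - 168*r + 24*y^3 + y^2*(195 - 278*r) + y*(572*r^2 - 850*r + 312) + 36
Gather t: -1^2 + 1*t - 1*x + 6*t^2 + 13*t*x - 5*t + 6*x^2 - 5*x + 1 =6*t^2 + t*(13*x - 4) + 6*x^2 - 6*x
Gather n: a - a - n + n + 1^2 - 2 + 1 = 0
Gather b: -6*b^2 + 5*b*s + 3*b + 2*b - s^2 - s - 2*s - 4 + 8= -6*b^2 + b*(5*s + 5) - s^2 - 3*s + 4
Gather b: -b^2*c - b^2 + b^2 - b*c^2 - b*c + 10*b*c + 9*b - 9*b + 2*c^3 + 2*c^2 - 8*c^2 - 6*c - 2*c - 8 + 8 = -b^2*c + b*(-c^2 + 9*c) + 2*c^3 - 6*c^2 - 8*c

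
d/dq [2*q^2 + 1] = 4*q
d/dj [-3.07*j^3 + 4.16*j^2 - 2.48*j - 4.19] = -9.21*j^2 + 8.32*j - 2.48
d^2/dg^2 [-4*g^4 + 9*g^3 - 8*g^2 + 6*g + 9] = -48*g^2 + 54*g - 16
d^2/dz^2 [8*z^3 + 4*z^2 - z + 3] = 48*z + 8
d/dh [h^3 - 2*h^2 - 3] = h*(3*h - 4)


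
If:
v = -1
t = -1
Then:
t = -1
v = -1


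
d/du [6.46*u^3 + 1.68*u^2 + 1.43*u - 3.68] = 19.38*u^2 + 3.36*u + 1.43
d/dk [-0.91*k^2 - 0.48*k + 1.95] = -1.82*k - 0.48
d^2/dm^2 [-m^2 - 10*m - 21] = -2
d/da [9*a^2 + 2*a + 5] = 18*a + 2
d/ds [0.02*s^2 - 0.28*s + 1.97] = 0.04*s - 0.28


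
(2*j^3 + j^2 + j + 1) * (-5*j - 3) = -10*j^4 - 11*j^3 - 8*j^2 - 8*j - 3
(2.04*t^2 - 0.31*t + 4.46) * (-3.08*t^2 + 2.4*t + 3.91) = -6.2832*t^4 + 5.8508*t^3 - 6.5044*t^2 + 9.4919*t + 17.4386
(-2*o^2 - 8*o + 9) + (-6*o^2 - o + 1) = -8*o^2 - 9*o + 10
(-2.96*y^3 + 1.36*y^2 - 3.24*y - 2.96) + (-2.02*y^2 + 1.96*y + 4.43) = -2.96*y^3 - 0.66*y^2 - 1.28*y + 1.47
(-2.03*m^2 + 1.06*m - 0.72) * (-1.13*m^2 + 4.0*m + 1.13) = 2.2939*m^4 - 9.3178*m^3 + 2.7597*m^2 - 1.6822*m - 0.8136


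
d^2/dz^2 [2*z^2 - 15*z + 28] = 4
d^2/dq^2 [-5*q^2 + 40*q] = -10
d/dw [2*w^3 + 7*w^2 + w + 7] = 6*w^2 + 14*w + 1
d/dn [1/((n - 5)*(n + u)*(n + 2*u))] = (-(n - 5)*(n + u) - (n - 5)*(n + 2*u) - (n + u)*(n + 2*u))/((n - 5)^2*(n + u)^2*(n + 2*u)^2)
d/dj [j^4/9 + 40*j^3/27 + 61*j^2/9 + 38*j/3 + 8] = 4*j^3/9 + 40*j^2/9 + 122*j/9 + 38/3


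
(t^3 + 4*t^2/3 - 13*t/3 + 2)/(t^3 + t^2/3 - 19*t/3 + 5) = (3*t - 2)/(3*t - 5)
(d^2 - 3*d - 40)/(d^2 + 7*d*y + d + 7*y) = (d^2 - 3*d - 40)/(d^2 + 7*d*y + d + 7*y)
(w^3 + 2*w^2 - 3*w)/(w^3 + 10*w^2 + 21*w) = (w - 1)/(w + 7)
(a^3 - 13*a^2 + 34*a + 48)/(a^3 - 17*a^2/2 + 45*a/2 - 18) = 2*(a^3 - 13*a^2 + 34*a + 48)/(2*a^3 - 17*a^2 + 45*a - 36)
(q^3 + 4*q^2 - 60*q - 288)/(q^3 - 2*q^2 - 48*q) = (q + 6)/q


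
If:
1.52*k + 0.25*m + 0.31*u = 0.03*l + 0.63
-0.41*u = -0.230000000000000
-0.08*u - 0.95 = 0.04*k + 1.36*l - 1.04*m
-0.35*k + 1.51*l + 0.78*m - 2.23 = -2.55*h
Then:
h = 1.35184164510147 - 0.78179970499126*m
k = 0.285460424223271 - 0.149294140398376*m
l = 0.769096886482305*m - 0.739923871874573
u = 0.56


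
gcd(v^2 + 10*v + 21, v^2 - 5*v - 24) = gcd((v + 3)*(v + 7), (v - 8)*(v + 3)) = v + 3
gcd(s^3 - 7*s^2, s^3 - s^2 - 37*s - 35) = s - 7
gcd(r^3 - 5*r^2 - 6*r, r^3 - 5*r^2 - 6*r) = r^3 - 5*r^2 - 6*r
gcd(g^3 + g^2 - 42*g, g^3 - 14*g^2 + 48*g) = g^2 - 6*g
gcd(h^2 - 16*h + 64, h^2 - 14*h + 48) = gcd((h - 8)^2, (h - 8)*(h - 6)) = h - 8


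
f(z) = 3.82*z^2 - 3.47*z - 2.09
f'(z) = 7.64*z - 3.47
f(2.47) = 12.64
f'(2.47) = 15.40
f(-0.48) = 0.46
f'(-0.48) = -7.14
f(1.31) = -0.08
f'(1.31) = 6.54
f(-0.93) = 4.44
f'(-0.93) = -10.58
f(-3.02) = 43.23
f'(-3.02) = -26.54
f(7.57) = 190.55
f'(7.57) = 54.36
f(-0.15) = -1.48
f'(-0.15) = -4.62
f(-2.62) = 33.22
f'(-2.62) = -23.49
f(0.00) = -2.09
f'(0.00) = -3.47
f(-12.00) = 589.63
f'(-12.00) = -95.15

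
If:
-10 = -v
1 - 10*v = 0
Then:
No Solution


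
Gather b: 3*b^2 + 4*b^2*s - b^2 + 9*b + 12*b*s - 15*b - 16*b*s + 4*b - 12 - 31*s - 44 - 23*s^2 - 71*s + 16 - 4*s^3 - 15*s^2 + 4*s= b^2*(4*s + 2) + b*(-4*s - 2) - 4*s^3 - 38*s^2 - 98*s - 40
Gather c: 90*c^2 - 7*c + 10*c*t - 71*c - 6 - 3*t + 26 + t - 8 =90*c^2 + c*(10*t - 78) - 2*t + 12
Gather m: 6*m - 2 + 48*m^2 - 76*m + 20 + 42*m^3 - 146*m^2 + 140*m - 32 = 42*m^3 - 98*m^2 + 70*m - 14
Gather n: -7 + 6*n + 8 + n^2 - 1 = n^2 + 6*n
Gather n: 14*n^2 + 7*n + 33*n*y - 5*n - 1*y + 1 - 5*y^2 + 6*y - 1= 14*n^2 + n*(33*y + 2) - 5*y^2 + 5*y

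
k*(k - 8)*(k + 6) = k^3 - 2*k^2 - 48*k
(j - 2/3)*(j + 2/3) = j^2 - 4/9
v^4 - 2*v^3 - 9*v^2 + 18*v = v*(v - 3)*(v - 2)*(v + 3)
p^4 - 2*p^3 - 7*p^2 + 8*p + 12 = (p - 3)*(p - 2)*(p + 1)*(p + 2)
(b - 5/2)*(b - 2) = b^2 - 9*b/2 + 5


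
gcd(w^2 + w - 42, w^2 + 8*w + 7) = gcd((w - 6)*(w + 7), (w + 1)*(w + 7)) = w + 7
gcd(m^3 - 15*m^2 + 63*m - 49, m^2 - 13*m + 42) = m - 7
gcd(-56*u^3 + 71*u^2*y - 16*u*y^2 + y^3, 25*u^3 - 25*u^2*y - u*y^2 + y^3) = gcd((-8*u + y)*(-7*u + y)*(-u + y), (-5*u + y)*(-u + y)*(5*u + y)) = -u + y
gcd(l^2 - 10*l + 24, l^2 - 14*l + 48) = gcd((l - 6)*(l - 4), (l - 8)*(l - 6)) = l - 6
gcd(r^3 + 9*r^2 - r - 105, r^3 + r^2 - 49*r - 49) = r + 7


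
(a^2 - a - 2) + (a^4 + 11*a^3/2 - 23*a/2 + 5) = a^4 + 11*a^3/2 + a^2 - 25*a/2 + 3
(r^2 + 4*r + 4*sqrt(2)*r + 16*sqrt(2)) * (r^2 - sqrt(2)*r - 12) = r^4 + 4*r^3 + 3*sqrt(2)*r^3 - 20*r^2 + 12*sqrt(2)*r^2 - 80*r - 48*sqrt(2)*r - 192*sqrt(2)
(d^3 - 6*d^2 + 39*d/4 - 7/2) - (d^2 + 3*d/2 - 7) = d^3 - 7*d^2 + 33*d/4 + 7/2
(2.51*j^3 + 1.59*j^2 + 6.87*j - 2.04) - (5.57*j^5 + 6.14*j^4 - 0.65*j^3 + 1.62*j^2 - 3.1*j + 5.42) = -5.57*j^5 - 6.14*j^4 + 3.16*j^3 - 0.03*j^2 + 9.97*j - 7.46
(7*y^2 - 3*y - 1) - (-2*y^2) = 9*y^2 - 3*y - 1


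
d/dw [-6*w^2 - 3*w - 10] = -12*w - 3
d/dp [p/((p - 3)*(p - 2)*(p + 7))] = 2*(-p^3 - p^2 + 21)/(p^6 + 4*p^5 - 54*p^4 - 32*p^3 + 1009*p^2 - 2436*p + 1764)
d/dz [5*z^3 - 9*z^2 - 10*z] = 15*z^2 - 18*z - 10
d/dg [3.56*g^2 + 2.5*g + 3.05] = 7.12*g + 2.5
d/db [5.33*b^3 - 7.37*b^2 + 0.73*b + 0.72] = 15.99*b^2 - 14.74*b + 0.73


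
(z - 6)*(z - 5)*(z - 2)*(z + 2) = z^4 - 11*z^3 + 26*z^2 + 44*z - 120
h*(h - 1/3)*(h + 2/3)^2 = h^4 + h^3 - 4*h/27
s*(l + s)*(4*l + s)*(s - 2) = 4*l^2*s^2 - 8*l^2*s + 5*l*s^3 - 10*l*s^2 + s^4 - 2*s^3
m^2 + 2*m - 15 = (m - 3)*(m + 5)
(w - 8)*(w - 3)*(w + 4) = w^3 - 7*w^2 - 20*w + 96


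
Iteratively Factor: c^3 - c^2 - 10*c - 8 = (c - 4)*(c^2 + 3*c + 2) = (c - 4)*(c + 2)*(c + 1)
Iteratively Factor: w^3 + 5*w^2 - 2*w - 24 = (w + 3)*(w^2 + 2*w - 8) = (w + 3)*(w + 4)*(w - 2)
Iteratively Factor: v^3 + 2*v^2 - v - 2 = (v + 1)*(v^2 + v - 2) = (v + 1)*(v + 2)*(v - 1)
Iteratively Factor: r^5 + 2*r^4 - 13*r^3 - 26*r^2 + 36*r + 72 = (r - 3)*(r^4 + 5*r^3 + 2*r^2 - 20*r - 24) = (r - 3)*(r - 2)*(r^3 + 7*r^2 + 16*r + 12) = (r - 3)*(r - 2)*(r + 2)*(r^2 + 5*r + 6) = (r - 3)*(r - 2)*(r + 2)*(r + 3)*(r + 2)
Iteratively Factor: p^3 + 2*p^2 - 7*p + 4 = (p + 4)*(p^2 - 2*p + 1) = (p - 1)*(p + 4)*(p - 1)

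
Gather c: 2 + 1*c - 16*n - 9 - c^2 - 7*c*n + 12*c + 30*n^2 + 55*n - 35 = -c^2 + c*(13 - 7*n) + 30*n^2 + 39*n - 42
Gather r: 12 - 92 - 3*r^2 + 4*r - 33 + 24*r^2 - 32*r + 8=21*r^2 - 28*r - 105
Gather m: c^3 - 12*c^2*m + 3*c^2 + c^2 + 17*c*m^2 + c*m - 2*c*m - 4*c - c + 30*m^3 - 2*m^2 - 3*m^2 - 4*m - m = c^3 + 4*c^2 - 5*c + 30*m^3 + m^2*(17*c - 5) + m*(-12*c^2 - c - 5)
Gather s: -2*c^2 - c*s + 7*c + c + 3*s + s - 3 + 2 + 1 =-2*c^2 + 8*c + s*(4 - c)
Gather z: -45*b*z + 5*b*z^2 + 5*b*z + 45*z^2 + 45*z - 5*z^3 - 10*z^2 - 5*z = -5*z^3 + z^2*(5*b + 35) + z*(40 - 40*b)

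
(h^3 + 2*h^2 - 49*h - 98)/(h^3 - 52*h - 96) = (h^2 - 49)/(h^2 - 2*h - 48)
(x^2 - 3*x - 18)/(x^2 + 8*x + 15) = (x - 6)/(x + 5)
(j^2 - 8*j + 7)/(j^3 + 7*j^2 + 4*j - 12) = (j - 7)/(j^2 + 8*j + 12)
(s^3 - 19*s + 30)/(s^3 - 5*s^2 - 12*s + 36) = (s^2 + 2*s - 15)/(s^2 - 3*s - 18)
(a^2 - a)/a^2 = (a - 1)/a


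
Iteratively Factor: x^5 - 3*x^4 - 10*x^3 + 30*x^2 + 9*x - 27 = (x - 3)*(x^4 - 10*x^2 + 9) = (x - 3)*(x + 3)*(x^3 - 3*x^2 - x + 3) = (x - 3)^2*(x + 3)*(x^2 - 1) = (x - 3)^2*(x - 1)*(x + 3)*(x + 1)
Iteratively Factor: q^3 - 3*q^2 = (q - 3)*(q^2) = q*(q - 3)*(q)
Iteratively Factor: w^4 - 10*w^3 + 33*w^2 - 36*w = (w - 3)*(w^3 - 7*w^2 + 12*w) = (w - 4)*(w - 3)*(w^2 - 3*w) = w*(w - 4)*(w - 3)*(w - 3)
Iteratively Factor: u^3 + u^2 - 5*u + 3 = (u - 1)*(u^2 + 2*u - 3) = (u - 1)*(u + 3)*(u - 1)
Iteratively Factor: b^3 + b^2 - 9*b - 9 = (b + 1)*(b^2 - 9) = (b + 1)*(b + 3)*(b - 3)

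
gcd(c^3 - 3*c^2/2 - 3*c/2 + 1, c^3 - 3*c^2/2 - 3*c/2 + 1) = c^3 - 3*c^2/2 - 3*c/2 + 1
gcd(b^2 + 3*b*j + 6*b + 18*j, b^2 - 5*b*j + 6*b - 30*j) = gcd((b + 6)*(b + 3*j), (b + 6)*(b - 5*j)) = b + 6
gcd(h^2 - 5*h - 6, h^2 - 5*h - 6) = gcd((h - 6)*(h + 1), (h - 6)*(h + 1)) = h^2 - 5*h - 6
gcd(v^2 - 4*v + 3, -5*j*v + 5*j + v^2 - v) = v - 1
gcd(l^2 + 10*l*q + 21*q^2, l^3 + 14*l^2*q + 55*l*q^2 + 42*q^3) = l + 7*q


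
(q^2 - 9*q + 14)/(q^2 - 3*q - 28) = (q - 2)/(q + 4)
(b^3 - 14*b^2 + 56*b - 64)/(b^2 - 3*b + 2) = (b^2 - 12*b + 32)/(b - 1)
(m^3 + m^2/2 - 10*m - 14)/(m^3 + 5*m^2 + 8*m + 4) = (m - 7/2)/(m + 1)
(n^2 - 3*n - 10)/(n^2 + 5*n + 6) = (n - 5)/(n + 3)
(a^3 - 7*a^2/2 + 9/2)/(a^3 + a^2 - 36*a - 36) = (2*a^2 - 9*a + 9)/(2*(a^2 - 36))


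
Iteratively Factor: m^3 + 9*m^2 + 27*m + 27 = (m + 3)*(m^2 + 6*m + 9) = (m + 3)^2*(m + 3)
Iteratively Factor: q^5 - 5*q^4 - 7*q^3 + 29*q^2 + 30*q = (q + 1)*(q^4 - 6*q^3 - q^2 + 30*q) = (q - 5)*(q + 1)*(q^3 - q^2 - 6*q) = (q - 5)*(q - 3)*(q + 1)*(q^2 + 2*q) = (q - 5)*(q - 3)*(q + 1)*(q + 2)*(q)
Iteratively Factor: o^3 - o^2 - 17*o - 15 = (o + 3)*(o^2 - 4*o - 5) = (o + 1)*(o + 3)*(o - 5)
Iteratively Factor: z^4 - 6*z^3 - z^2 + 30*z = (z - 3)*(z^3 - 3*z^2 - 10*z) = (z - 3)*(z + 2)*(z^2 - 5*z) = z*(z - 3)*(z + 2)*(z - 5)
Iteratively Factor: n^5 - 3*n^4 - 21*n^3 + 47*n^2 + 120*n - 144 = (n - 4)*(n^4 + n^3 - 17*n^2 - 21*n + 36) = (n - 4)^2*(n^3 + 5*n^2 + 3*n - 9) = (n - 4)^2*(n + 3)*(n^2 + 2*n - 3) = (n - 4)^2*(n - 1)*(n + 3)*(n + 3)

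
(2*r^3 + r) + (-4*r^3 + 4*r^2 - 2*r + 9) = -2*r^3 + 4*r^2 - r + 9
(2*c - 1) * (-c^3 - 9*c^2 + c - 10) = -2*c^4 - 17*c^3 + 11*c^2 - 21*c + 10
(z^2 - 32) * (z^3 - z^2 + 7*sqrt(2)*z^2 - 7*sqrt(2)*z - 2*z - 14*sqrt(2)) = z^5 - z^4 + 7*sqrt(2)*z^4 - 34*z^3 - 7*sqrt(2)*z^3 - 238*sqrt(2)*z^2 + 32*z^2 + 64*z + 224*sqrt(2)*z + 448*sqrt(2)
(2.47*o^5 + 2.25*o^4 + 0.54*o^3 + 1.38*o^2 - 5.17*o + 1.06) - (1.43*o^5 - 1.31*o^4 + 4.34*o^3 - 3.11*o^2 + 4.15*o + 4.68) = 1.04*o^5 + 3.56*o^4 - 3.8*o^3 + 4.49*o^2 - 9.32*o - 3.62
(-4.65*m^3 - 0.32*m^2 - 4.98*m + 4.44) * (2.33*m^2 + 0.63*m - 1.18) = -10.8345*m^5 - 3.6751*m^4 - 6.318*m^3 + 7.5854*m^2 + 8.6736*m - 5.2392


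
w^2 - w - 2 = (w - 2)*(w + 1)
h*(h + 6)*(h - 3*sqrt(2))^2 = h^4 - 6*sqrt(2)*h^3 + 6*h^3 - 36*sqrt(2)*h^2 + 18*h^2 + 108*h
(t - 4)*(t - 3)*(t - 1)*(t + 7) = t^4 - t^3 - 37*t^2 + 121*t - 84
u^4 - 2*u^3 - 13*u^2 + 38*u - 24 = (u - 3)*(u - 2)*(u - 1)*(u + 4)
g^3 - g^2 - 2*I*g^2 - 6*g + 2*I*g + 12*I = (g - 3)*(g + 2)*(g - 2*I)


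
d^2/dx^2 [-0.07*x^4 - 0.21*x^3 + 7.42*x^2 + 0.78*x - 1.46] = -0.84*x^2 - 1.26*x + 14.84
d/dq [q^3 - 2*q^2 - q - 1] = 3*q^2 - 4*q - 1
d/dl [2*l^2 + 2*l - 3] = 4*l + 2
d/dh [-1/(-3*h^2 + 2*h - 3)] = 2*(1 - 3*h)/(3*h^2 - 2*h + 3)^2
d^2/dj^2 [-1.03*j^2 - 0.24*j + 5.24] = -2.06000000000000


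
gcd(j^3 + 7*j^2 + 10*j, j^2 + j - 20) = j + 5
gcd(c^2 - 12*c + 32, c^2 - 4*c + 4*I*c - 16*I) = c - 4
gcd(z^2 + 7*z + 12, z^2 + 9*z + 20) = z + 4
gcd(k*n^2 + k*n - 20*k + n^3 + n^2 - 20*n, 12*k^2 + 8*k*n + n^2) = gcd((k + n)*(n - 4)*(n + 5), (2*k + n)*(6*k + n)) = 1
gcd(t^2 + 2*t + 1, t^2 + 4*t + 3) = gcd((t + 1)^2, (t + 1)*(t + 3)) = t + 1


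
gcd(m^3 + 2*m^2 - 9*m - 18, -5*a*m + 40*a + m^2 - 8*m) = 1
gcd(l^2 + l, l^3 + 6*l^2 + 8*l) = l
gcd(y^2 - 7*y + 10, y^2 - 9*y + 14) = y - 2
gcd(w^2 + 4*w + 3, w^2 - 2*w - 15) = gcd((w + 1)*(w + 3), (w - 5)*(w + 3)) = w + 3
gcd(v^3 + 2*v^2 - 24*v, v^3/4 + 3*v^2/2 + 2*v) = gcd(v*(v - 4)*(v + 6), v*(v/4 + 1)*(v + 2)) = v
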